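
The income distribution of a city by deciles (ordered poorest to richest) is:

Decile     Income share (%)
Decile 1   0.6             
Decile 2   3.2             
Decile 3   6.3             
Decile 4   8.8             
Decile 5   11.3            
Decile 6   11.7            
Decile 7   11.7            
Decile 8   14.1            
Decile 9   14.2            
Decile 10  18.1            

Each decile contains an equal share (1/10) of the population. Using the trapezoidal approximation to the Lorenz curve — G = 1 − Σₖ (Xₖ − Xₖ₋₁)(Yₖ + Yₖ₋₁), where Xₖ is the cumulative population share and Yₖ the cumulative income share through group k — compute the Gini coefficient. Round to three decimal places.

0.283

Cumulative income shares Yₖ: 0.0060, 0.0380, 0.1010, 0.1890, 0.3020, 0.4190, 0.5360, 0.6770, 0.8190, 1.0000
Σ (Xₖ−Xₖ₋₁)(Yₖ+Yₖ₋₁) = (1/10)(0.0060+0.0000) + (1/10)(0.0380+0.0060) + (1/10)(0.1010+0.0380) + (1/10)(0.1890+0.1010) + (1/10)(0.3020+0.1890) + (1/10)(0.4190+0.3020) + (1/10)(0.5360+0.4190) + (1/10)(0.6770+0.5360) + (1/10)(0.8190+0.6770) + (1/10)(1.0000+0.8190)
  = 0.0006 + 0.0044 + 0.0139 + 0.0290 + 0.0491 + 0.0721 + 0.0955 + 0.1213 + 0.1496 + 0.1819 = 0.7174
G = 1 − 0.7174 = 0.2826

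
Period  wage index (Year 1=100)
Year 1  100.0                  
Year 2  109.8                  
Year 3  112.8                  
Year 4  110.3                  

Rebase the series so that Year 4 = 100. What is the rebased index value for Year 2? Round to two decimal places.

99.55

Rebased(Year 2) = 109.8 / 110.3 × 100 = 99.5467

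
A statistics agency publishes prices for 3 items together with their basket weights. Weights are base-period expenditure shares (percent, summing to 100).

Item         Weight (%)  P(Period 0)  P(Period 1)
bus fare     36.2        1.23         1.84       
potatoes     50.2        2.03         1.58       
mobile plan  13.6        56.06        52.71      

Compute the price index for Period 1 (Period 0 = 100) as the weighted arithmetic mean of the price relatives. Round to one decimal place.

bus fare: 36.2 × (1.84/1.23) = 36.2 × 1.495935 = 54.1528
potatoes: 50.2 × (1.58/2.03) = 50.2 × 0.778325 = 39.0719
mobile plan: 13.6 × (52.71/56.06) = 13.6 × 0.940243 = 12.7873
Index = Σ wᵢ·(p₁ᵢ/p₀ᵢ) = 54.1528 + 39.0719 + 12.7873 = 106.0121

106.0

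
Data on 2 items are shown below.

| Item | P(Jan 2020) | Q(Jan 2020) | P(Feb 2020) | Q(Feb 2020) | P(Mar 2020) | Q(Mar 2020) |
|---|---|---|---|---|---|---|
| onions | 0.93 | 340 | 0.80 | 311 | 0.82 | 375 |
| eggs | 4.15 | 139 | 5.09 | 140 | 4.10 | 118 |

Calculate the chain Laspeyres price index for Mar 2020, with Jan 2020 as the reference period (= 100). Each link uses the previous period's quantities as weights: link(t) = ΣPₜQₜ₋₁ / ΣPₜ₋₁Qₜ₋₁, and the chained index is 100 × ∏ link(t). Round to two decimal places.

94.58

Link Jan 2020→Feb 2020:
ΣP(Feb 2020)Q(Jan 2020) = 0.80×340 + 5.09×139 = 272 + 707.51 = 979.51
ΣP(Jan 2020)Q(Jan 2020) = 0.93×340 + 4.15×139 = 316.2 + 576.85 = 893.05
link = 979.51/893.05 = 1.096814
Link Feb 2020→Mar 2020:
ΣP(Mar 2020)Q(Feb 2020) = 0.82×311 + 4.10×140 = 255.02 + 574 = 829.02
ΣP(Feb 2020)Q(Feb 2020) = 0.80×311 + 5.09×140 = 248.8 + 712.6 = 961.4
link = 829.02/961.4 = 0.862305
Chained index = 100 × 1.096814 × 0.862305 = 94.5788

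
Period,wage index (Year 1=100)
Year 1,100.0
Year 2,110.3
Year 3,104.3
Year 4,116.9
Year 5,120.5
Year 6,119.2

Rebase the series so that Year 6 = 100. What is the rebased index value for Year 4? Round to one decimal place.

98.1

Rebased(Year 4) = 116.9 / 119.2 × 100 = 98.0705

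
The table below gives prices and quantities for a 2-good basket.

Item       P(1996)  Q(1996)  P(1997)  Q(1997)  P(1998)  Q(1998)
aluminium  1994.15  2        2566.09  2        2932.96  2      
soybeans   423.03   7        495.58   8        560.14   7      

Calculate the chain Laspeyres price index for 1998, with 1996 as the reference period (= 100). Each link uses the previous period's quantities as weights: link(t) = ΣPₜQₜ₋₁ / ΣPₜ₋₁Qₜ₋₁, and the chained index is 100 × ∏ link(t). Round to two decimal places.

140.78

Link 1996→1997:
ΣP(1997)Q(1996) = 2566.09×2 + 495.58×7 = 5132.18 + 3469.06 = 8601.24
ΣP(1996)Q(1996) = 1994.15×2 + 423.03×7 = 3988.3 + 2961.21 = 6949.51
link = 8601.24/6949.51 = 1.237676
Link 1997→1998:
ΣP(1998)Q(1997) = 2932.96×2 + 560.14×8 = 5865.92 + 4481.12 = 10347.04
ΣP(1997)Q(1997) = 2566.09×2 + 495.58×8 = 5132.18 + 3964.64 = 9096.82
link = 10347.04/9096.82 = 1.137435
Chained index = 100 × 1.237676 × 1.137435 = 140.7776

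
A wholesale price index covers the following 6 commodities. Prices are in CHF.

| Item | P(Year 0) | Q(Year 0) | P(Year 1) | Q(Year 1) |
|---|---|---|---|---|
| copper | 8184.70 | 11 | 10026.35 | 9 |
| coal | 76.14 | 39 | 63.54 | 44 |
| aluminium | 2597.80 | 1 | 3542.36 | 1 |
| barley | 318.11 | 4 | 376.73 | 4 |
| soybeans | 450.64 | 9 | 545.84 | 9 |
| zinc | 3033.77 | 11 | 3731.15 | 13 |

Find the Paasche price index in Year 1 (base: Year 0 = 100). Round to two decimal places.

Paasche price index uses current-period quantities as weights.
ΣP(Year 1)·Q(Year 1) = 10026.35×9 + 63.54×44 + 3542.36×1 + 376.73×4 + 545.84×9 + 3731.15×13 = 90237.15 + 2795.76 + 3542.36 + 1506.92 + 4912.56 + 48504.95 = 151499.7
ΣP(Year 0)·Q(Year 1) = 8184.70×9 + 76.14×44 + 2597.80×1 + 318.11×4 + 450.64×9 + 3033.77×13 = 73662.3 + 3350.16 + 2597.8 + 1272.44 + 4055.76 + 39439.01 = 124377.47
Index = 151499.7 / 124377.47 × 100 = 121.8064

121.81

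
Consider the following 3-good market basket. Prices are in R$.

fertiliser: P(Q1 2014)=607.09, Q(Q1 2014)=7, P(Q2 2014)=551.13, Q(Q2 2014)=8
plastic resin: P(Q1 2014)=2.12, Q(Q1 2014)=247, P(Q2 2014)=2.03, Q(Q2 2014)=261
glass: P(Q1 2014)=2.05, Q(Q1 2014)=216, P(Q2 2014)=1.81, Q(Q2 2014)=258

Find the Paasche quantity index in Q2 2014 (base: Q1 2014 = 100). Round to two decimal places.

113.80

Paasche quantity index uses current-period prices as weights.
ΣP(Q2 2014)·Q(Q2 2014) = 551.13×8 + 2.03×261 + 1.81×258 = 4409.04 + 529.83 + 466.98 = 5405.85
ΣP(Q2 2014)·Q(Q1 2014) = 551.13×7 + 2.03×247 + 1.81×216 = 3857.91 + 501.41 + 390.96 = 4750.28
Index = 5405.85 / 4750.28 × 100 = 113.8007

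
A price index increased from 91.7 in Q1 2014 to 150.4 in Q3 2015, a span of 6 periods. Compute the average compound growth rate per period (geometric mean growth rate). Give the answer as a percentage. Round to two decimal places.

Growth factor = (150.4/91.7)^(1/6) = (1.640131)^(1/6) = 1.085958
Growth rate = 1.085958 − 1 = 0.085958 = 8.5958%

8.60%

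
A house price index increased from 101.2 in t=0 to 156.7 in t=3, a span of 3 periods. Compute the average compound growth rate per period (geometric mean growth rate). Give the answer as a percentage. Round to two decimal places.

Growth factor = (156.7/101.2)^(1/3) = (1.548419)^(1/3) = 1.156901
Growth rate = 1.156901 − 1 = 0.156901 = 15.6901%

15.69%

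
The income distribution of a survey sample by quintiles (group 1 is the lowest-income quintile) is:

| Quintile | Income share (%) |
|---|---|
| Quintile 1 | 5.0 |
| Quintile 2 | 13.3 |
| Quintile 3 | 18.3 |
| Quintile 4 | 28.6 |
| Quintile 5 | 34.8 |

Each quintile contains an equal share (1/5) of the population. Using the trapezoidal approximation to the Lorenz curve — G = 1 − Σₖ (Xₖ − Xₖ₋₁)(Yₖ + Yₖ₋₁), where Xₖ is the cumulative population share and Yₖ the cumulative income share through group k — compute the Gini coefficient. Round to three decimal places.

0.300

Cumulative income shares Yₖ: 0.0500, 0.1830, 0.3660, 0.6520, 1.0000
Σ (Xₖ−Xₖ₋₁)(Yₖ+Yₖ₋₁) = (1/5)(0.0500+0.0000) + (1/5)(0.1830+0.0500) + (1/5)(0.3660+0.1830) + (1/5)(0.6520+0.3660) + (1/5)(1.0000+0.6520)
  = 0.0100 + 0.0466 + 0.1098 + 0.2036 + 0.3304 = 0.7004
G = 1 − 0.7004 = 0.2996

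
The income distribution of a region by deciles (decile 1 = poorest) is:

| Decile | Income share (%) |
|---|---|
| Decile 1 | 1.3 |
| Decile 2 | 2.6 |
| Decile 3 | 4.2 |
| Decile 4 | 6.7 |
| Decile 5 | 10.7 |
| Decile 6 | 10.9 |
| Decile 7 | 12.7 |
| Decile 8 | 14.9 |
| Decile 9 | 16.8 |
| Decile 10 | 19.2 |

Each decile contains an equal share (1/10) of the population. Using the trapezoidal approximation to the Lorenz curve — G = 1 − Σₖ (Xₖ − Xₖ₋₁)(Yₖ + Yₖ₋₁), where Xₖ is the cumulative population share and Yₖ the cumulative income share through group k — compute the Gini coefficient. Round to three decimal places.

Cumulative income shares Yₖ: 0.0130, 0.0390, 0.0810, 0.1480, 0.2550, 0.3640, 0.4910, 0.6400, 0.8080, 1.0000
Σ (Xₖ−Xₖ₋₁)(Yₖ+Yₖ₋₁) = (1/10)(0.0130+0.0000) + (1/10)(0.0390+0.0130) + (1/10)(0.0810+0.0390) + (1/10)(0.1480+0.0810) + (1/10)(0.2550+0.1480) + (1/10)(0.3640+0.2550) + (1/10)(0.4910+0.3640) + (1/10)(0.6400+0.4910) + (1/10)(0.8080+0.6400) + (1/10)(1.0000+0.8080)
  = 0.0013 + 0.0052 + 0.0120 + 0.0229 + 0.0403 + 0.0619 + 0.0855 + 0.1131 + 0.1448 + 0.1808 = 0.6678
G = 1 − 0.6678 = 0.3322

0.332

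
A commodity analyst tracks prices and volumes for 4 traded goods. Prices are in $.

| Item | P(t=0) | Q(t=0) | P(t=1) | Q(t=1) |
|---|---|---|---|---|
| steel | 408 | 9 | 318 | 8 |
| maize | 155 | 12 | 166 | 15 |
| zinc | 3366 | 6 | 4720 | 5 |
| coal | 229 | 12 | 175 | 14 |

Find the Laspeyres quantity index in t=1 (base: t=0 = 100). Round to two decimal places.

Laspeyres quantity index uses base-period prices as weights.
ΣP(t=0)·Q(t=1) = 408×8 + 155×15 + 3366×5 + 229×14 = 3264 + 2325 + 16830 + 3206 = 25625
ΣP(t=0)·Q(t=0) = 408×9 + 155×12 + 3366×6 + 229×12 = 3672 + 1860 + 20196 + 2748 = 28476
Index = 25625 / 28476 × 100 = 89.9881

89.99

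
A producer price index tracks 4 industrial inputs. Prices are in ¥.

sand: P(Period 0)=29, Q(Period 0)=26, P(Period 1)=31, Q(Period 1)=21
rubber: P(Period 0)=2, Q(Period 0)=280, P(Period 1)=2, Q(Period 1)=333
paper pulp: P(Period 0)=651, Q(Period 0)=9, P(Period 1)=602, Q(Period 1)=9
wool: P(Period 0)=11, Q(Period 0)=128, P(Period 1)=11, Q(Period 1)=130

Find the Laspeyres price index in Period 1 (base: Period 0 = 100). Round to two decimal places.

95.47

Laspeyres price index uses base-period quantities as weights.
ΣP(Period 1)·Q(Period 0) = 31×26 + 2×280 + 602×9 + 11×128 = 806 + 560 + 5418 + 1408 = 8192
ΣP(Period 0)·Q(Period 0) = 29×26 + 2×280 + 651×9 + 11×128 = 754 + 560 + 5859 + 1408 = 8581
Index = 8192 / 8581 × 100 = 95.4667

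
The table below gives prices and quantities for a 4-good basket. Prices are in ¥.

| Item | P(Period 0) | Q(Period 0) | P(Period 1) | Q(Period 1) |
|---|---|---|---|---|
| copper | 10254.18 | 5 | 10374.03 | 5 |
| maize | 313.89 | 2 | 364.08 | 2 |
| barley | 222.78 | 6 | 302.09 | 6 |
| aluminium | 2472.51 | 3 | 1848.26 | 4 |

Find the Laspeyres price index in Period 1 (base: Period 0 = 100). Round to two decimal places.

98.85

Laspeyres price index uses base-period quantities as weights.
ΣP(Period 1)·Q(Period 0) = 10374.03×5 + 364.08×2 + 302.09×6 + 1848.26×3 = 51870.15 + 728.16 + 1812.54 + 5544.78 = 59955.63
ΣP(Period 0)·Q(Period 0) = 10254.18×5 + 313.89×2 + 222.78×6 + 2472.51×3 = 51270.9 + 627.78 + 1336.68 + 7417.53 = 60652.89
Index = 59955.63 / 60652.89 × 100 = 98.8504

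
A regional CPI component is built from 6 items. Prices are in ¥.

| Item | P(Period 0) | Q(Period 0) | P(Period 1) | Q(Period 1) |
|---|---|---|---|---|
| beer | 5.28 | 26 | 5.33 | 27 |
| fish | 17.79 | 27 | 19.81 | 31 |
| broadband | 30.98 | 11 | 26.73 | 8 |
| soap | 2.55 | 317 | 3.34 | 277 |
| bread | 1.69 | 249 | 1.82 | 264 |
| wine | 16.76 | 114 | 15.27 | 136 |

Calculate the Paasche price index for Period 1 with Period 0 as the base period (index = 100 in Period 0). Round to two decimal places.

101.84

Paasche price index uses current-period quantities as weights.
ΣP(Period 1)·Q(Period 1) = 5.33×27 + 19.81×31 + 26.73×8 + 3.34×277 + 1.82×264 + 15.27×136 = 143.91 + 614.11 + 213.84 + 925.18 + 480.48 + 2076.72 = 4454.24
ΣP(Period 0)·Q(Period 1) = 5.28×27 + 17.79×31 + 30.98×8 + 2.55×277 + 1.69×264 + 16.76×136 = 142.56 + 551.49 + 247.84 + 706.35 + 446.16 + 2279.36 = 4373.76
Index = 4454.24 / 4373.76 × 100 = 101.8401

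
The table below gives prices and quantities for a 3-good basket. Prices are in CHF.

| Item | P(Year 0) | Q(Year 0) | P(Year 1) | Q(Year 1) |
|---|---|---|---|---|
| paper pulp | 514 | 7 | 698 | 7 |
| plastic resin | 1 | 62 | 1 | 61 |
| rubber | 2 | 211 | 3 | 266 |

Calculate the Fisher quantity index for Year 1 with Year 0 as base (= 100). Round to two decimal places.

102.80

Laspeyres component (base-period weights):
ΣP(Year 0)Q(Year 1) = 514×7 + 1×61 + 2×266 = 3598 + 61 + 532 = 4191
ΣP(Year 0)Q(Year 0) = 514×7 + 1×62 + 2×211 = 3598 + 62 + 422 = 4082
L = 4191 / 4082 × 100 = 102.6703
Paasche component (current-period weights):
ΣP(Year 1)Q(Year 1) = 698×7 + 1×61 + 3×266 = 4886 + 61 + 798 = 5745
ΣP(Year 1)Q(Year 0) = 698×7 + 1×62 + 3×211 = 4886 + 62 + 633 = 5581
P = 5745 / 5581 × 100 = 102.9385
Fisher = √(L × P) = √(102.6703 × 102.9385) = 102.8043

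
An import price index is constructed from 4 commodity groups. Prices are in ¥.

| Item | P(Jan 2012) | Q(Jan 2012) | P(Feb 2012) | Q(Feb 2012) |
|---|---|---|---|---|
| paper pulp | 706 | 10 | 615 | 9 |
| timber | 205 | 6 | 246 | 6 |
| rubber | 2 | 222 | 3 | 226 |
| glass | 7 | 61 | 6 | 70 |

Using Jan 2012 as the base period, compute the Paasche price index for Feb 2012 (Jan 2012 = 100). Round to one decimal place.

Paasche price index uses current-period quantities as weights.
ΣP(Feb 2012)·Q(Feb 2012) = 615×9 + 246×6 + 3×226 + 6×70 = 5535 + 1476 + 678 + 420 = 8109
ΣP(Jan 2012)·Q(Feb 2012) = 706×9 + 205×6 + 2×226 + 7×70 = 6354 + 1230 + 452 + 490 = 8526
Index = 8109 / 8526 × 100 = 95.1091

95.1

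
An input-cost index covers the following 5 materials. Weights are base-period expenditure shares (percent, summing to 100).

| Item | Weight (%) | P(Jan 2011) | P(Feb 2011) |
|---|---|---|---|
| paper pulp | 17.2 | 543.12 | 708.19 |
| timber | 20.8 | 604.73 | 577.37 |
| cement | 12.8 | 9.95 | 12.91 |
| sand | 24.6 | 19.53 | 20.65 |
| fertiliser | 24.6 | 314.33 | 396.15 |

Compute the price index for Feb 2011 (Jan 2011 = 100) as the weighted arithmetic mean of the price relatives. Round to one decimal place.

115.9

paper pulp: 17.2 × (708.19/543.12) = 17.2 × 1.303929 = 22.4276
timber: 20.8 × (577.37/604.73) = 20.8 × 0.954757 = 19.8589
cement: 12.8 × (12.91/9.95) = 12.8 × 1.297487 = 16.6078
sand: 24.6 × (20.65/19.53) = 24.6 × 1.057348 = 26.0108
fertiliser: 24.6 × (396.15/314.33) = 24.6 × 1.260300 = 31.0034
Index = Σ wᵢ·(p₁ᵢ/p₀ᵢ) = 22.4276 + 19.8589 + 16.6078 + 26.0108 + 31.0034 = 115.9085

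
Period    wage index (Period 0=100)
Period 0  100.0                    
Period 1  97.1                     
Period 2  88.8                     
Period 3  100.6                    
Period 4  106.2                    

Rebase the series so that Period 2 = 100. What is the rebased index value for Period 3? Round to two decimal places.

Rebased(Period 3) = 100.6 / 88.8 × 100 = 113.2883

113.29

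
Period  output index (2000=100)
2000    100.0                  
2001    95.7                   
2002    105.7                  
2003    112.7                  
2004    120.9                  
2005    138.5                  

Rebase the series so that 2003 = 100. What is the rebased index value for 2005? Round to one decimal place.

Rebased(2005) = 138.5 / 112.7 × 100 = 122.8926

122.9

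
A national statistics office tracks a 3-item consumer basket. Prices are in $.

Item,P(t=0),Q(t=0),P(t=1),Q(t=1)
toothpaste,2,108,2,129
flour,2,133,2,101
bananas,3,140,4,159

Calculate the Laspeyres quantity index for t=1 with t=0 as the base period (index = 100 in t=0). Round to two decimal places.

103.88

Laspeyres quantity index uses base-period prices as weights.
ΣP(t=0)·Q(t=1) = 2×129 + 2×101 + 3×159 = 258 + 202 + 477 = 937
ΣP(t=0)·Q(t=0) = 2×108 + 2×133 + 3×140 = 216 + 266 + 420 = 902
Index = 937 / 902 × 100 = 103.8803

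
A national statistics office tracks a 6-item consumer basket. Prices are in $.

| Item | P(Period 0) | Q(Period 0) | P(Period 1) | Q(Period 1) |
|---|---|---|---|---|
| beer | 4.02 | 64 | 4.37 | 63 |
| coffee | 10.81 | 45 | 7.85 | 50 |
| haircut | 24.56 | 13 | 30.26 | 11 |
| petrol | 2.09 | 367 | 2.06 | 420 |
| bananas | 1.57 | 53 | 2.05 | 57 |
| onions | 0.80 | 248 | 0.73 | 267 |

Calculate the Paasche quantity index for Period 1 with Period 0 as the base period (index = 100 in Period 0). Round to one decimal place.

Paasche quantity index uses current-period prices as weights.
ΣP(Period 1)·Q(Period 1) = 4.37×63 + 7.85×50 + 30.26×11 + 2.06×420 + 2.05×57 + 0.73×267 = 275.31 + 392.5 + 332.86 + 865.2 + 116.85 + 194.91 = 2177.63
ΣP(Period 1)·Q(Period 0) = 4.37×64 + 7.85×45 + 30.26×13 + 2.06×367 + 2.05×53 + 0.73×248 = 279.68 + 353.25 + 393.38 + 756.02 + 108.65 + 181.04 = 2072.02
Index = 2177.63 / 2072.02 × 100 = 105.0970

105.1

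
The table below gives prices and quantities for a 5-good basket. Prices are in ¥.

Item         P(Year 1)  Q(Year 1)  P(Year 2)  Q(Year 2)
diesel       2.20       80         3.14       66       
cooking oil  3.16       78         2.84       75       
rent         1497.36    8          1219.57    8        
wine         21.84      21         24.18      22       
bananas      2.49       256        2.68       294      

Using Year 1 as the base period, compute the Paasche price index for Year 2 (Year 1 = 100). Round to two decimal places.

84.70

Paasche price index uses current-period quantities as weights.
ΣP(Year 2)·Q(Year 2) = 3.14×66 + 2.84×75 + 1219.57×8 + 24.18×22 + 2.68×294 = 207.24 + 213 + 9756.56 + 531.96 + 787.92 = 11496.68
ΣP(Year 1)·Q(Year 2) = 2.20×66 + 3.16×75 + 1497.36×8 + 21.84×22 + 2.49×294 = 145.2 + 237 + 11978.88 + 480.48 + 732.06 = 13573.62
Index = 11496.68 / 13573.62 × 100 = 84.6987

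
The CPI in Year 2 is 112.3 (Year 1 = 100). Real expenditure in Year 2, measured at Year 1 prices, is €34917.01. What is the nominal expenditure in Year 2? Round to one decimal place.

Nominal = Real × (Index/100) = 34917.01 × (112.3/100)
        = 34917.01 × 1.123 = 39211.8022

39211.8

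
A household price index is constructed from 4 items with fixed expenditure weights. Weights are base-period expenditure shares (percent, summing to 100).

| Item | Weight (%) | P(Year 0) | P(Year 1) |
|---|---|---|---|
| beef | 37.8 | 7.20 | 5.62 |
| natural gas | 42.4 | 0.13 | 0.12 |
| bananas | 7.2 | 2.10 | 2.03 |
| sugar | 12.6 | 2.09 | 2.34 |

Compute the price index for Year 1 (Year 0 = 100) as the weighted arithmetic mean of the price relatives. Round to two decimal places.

beef: 37.8 × (5.62/7.20) = 37.8 × 0.780556 = 29.5050
natural gas: 42.4 × (0.12/0.13) = 42.4 × 0.923077 = 39.1385
bananas: 7.2 × (2.03/2.10) = 7.2 × 0.966667 = 6.9600
sugar: 12.6 × (2.34/2.09) = 12.6 × 1.119617 = 14.1072
Index = Σ wᵢ·(p₁ᵢ/p₀ᵢ) = 29.5050 + 39.1385 + 6.9600 + 14.1072 = 89.7106

89.71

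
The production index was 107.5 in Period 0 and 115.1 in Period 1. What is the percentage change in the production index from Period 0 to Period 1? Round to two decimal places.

Change = (115.1 − 107.5) / 107.5 × 100
       = 7.6 / 107.5 × 100 = 7.0698%

7.07%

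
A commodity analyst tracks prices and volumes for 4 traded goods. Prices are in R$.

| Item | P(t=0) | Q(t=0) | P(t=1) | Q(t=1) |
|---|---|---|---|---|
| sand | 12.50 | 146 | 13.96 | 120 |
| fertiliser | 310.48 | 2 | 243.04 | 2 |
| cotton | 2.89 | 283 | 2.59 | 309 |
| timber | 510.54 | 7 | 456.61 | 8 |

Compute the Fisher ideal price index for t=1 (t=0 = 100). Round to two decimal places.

Laspeyres component (base-period weights):
ΣP(t=1)Q(t=0) = 13.96×146 + 243.04×2 + 2.59×283 + 456.61×7 = 2038.16 + 486.08 + 732.97 + 3196.27 = 6453.48
ΣP(t=0)Q(t=0) = 12.50×146 + 310.48×2 + 2.89×283 + 510.54×7 = 1825 + 620.96 + 817.87 + 3573.78 = 6837.61
L = 6453.48 / 6837.61 × 100 = 94.3821
Paasche component (current-period weights):
ΣP(t=1)Q(t=1) = 13.96×120 + 243.04×2 + 2.59×309 + 456.61×8 = 1675.2 + 486.08 + 800.31 + 3652.88 = 6614.47
ΣP(t=0)Q(t=1) = 12.50×120 + 310.48×2 + 2.89×309 + 510.54×8 = 1500 + 620.96 + 893.01 + 4084.32 = 7098.29
P = 6614.47 / 7098.29 × 100 = 93.1840
Fisher = √(L × P) = √(94.3821 × 93.1840) = 93.7811

93.78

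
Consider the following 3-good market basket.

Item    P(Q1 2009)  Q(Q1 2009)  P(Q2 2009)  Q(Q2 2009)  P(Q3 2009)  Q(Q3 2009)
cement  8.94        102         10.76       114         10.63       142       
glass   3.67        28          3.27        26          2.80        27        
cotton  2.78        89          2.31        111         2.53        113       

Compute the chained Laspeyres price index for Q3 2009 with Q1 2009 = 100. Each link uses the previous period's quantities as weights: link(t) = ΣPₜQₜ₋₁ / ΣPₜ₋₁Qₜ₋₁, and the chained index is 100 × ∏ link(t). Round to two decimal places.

Link Q1 2009→Q2 2009:
ΣP(Q2 2009)Q(Q1 2009) = 10.76×102 + 3.27×28 + 2.31×89 = 1097.52 + 91.56 + 205.59 = 1394.67
ΣP(Q1 2009)Q(Q1 2009) = 8.94×102 + 3.67×28 + 2.78×89 = 911.88 + 102.76 + 247.42 = 1262.06
link = 1394.67/1262.06 = 1.105074
Link Q2 2009→Q3 2009:
ΣP(Q3 2009)Q(Q2 2009) = 10.63×114 + 2.80×26 + 2.53×111 = 1211.82 + 72.8 + 280.83 = 1565.45
ΣP(Q2 2009)Q(Q2 2009) = 10.76×114 + 3.27×26 + 2.31×111 = 1226.64 + 85.02 + 256.41 = 1568.07
link = 1565.45/1568.07 = 0.998329
Chained index = 100 × 1.105074 × 0.998329 = 110.3228

110.32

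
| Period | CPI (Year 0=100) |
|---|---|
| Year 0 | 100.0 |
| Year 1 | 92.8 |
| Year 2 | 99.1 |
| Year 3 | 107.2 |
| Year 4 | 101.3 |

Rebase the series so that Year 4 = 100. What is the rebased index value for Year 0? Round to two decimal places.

Rebased(Year 0) = 100.0 / 101.3 × 100 = 98.7167

98.72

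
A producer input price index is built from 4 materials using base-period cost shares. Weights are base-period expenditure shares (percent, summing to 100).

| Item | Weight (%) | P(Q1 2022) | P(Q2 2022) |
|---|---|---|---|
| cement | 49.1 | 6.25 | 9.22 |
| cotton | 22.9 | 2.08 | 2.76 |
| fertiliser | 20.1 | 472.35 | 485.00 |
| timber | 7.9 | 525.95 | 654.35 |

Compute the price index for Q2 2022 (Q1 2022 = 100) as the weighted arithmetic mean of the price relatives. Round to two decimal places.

cement: 49.1 × (9.22/6.25) = 49.1 × 1.475200 = 72.4323
cotton: 22.9 × (2.76/2.08) = 22.9 × 1.326923 = 30.3865
fertiliser: 20.1 × (485.00/472.35) = 20.1 × 1.026781 = 20.6383
timber: 7.9 × (654.35/525.95) = 7.9 × 1.244130 = 9.8286
Index = Σ wᵢ·(p₁ᵢ/p₀ᵢ) = 72.4323 + 30.3865 + 20.6383 + 9.8286 = 133.2858

133.29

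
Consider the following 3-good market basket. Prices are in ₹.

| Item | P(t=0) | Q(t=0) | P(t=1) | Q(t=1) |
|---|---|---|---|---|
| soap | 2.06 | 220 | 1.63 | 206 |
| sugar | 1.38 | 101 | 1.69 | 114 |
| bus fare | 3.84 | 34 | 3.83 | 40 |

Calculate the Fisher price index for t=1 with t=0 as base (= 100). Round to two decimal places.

Laspeyres component (base-period weights):
ΣP(t=1)Q(t=0) = 1.63×220 + 1.69×101 + 3.83×34 = 358.6 + 170.69 + 130.22 = 659.51
ΣP(t=0)Q(t=0) = 2.06×220 + 1.38×101 + 3.84×34 = 453.2 + 139.38 + 130.56 = 723.14
L = 659.51 / 723.14 × 100 = 91.2009
Paasche component (current-period weights):
ΣP(t=1)Q(t=1) = 1.63×206 + 1.69×114 + 3.83×40 = 335.78 + 192.66 + 153.2 = 681.64
ΣP(t=0)Q(t=1) = 2.06×206 + 1.38×114 + 3.84×40 = 424.36 + 157.32 + 153.6 = 735.28
P = 681.64 / 735.28 × 100 = 92.7048
Fisher = √(L × P) = √(91.2009 × 92.7048) = 91.9498

91.95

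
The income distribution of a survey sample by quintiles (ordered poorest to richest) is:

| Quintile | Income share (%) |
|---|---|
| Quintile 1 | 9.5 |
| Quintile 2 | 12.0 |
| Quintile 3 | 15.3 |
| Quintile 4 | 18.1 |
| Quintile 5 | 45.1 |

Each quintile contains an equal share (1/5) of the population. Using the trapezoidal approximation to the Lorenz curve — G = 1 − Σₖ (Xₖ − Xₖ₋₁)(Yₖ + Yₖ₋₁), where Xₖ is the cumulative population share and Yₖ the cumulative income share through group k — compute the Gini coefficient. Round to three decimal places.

0.309

Cumulative income shares Yₖ: 0.0950, 0.2150, 0.3680, 0.5490, 1.0000
Σ (Xₖ−Xₖ₋₁)(Yₖ+Yₖ₋₁) = (1/5)(0.0950+0.0000) + (1/5)(0.2150+0.0950) + (1/5)(0.3680+0.2150) + (1/5)(0.5490+0.3680) + (1/5)(1.0000+0.5490)
  = 0.0190 + 0.0620 + 0.1166 + 0.1834 + 0.3098 = 0.6908
G = 1 − 0.6908 = 0.3092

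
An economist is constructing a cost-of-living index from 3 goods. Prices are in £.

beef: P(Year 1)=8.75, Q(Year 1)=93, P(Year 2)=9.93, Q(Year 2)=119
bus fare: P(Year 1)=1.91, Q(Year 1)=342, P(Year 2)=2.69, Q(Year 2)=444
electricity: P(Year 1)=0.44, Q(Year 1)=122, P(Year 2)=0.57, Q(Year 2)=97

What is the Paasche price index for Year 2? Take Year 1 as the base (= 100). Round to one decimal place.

Paasche price index uses current-period quantities as weights.
ΣP(Year 2)·Q(Year 2) = 9.93×119 + 2.69×444 + 0.57×97 = 1181.67 + 1194.36 + 55.29 = 2431.32
ΣP(Year 1)·Q(Year 2) = 8.75×119 + 1.91×444 + 0.44×97 = 1041.25 + 848.04 + 42.68 = 1931.97
Index = 2431.32 / 1931.97 × 100 = 125.8467

125.8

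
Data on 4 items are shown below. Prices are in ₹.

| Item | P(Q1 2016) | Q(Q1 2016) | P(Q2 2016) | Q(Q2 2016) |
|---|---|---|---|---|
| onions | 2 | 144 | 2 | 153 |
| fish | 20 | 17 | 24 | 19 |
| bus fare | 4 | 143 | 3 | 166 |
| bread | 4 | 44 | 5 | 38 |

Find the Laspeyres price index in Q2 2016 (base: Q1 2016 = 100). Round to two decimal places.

Laspeyres price index uses base-period quantities as weights.
ΣP(Q2 2016)·Q(Q1 2016) = 2×144 + 24×17 + 3×143 + 5×44 = 288 + 408 + 429 + 220 = 1345
ΣP(Q1 2016)·Q(Q1 2016) = 2×144 + 20×17 + 4×143 + 4×44 = 288 + 340 + 572 + 176 = 1376
Index = 1345 / 1376 × 100 = 97.7471

97.75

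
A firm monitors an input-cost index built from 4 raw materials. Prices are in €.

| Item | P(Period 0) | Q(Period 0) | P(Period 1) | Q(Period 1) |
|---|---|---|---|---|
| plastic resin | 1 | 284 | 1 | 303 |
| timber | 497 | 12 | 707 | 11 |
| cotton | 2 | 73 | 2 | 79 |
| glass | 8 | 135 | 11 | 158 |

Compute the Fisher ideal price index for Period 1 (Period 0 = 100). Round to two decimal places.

Laspeyres component (base-period weights):
ΣP(Period 1)Q(Period 0) = 1×284 + 707×12 + 2×73 + 11×135 = 284 + 8484 + 146 + 1485 = 10399
ΣP(Period 0)Q(Period 0) = 1×284 + 497×12 + 2×73 + 8×135 = 284 + 5964 + 146 + 1080 = 7474
L = 10399 / 7474 × 100 = 139.1357
Paasche component (current-period weights):
ΣP(Period 1)Q(Period 1) = 1×303 + 707×11 + 2×79 + 11×158 = 303 + 7777 + 158 + 1738 = 9976
ΣP(Period 0)Q(Period 1) = 1×303 + 497×11 + 2×79 + 8×158 = 303 + 5467 + 158 + 1264 = 7192
P = 9976 / 7192 × 100 = 138.7097
Fisher = √(L × P) = √(139.1357 × 138.7097) = 138.9225

138.92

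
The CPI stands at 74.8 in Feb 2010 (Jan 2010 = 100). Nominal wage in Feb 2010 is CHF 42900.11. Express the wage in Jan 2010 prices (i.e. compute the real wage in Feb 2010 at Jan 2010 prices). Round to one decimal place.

Real = Nominal ÷ (Index/100) = 42900.11 ÷ (74.8/100)
     = 42900.11 ÷ 0.748 = 57353.0882

57353.1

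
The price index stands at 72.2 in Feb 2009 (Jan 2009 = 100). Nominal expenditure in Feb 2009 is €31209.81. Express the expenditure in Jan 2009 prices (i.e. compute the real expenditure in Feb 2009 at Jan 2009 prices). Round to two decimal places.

Real = Nominal ÷ (Index/100) = 31209.81 ÷ (72.2/100)
     = 31209.81 ÷ 0.722 = 43226.8837

43226.88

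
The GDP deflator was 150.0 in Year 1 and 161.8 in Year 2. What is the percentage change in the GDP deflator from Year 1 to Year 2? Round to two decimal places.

7.87%

Change = (161.8 − 150.0) / 150.0 × 100
       = 11.8 / 150.0 × 100 = 7.8667%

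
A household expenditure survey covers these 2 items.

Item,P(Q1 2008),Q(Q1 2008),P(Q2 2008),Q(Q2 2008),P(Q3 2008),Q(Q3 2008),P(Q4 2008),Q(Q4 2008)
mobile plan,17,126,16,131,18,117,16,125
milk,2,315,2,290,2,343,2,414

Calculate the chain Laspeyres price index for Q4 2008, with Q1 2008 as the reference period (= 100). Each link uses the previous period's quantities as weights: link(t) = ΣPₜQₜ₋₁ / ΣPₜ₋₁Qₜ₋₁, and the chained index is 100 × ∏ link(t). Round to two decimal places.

Link Q1 2008→Q2 2008:
ΣP(Q2 2008)Q(Q1 2008) = 16×126 + 2×315 = 2016 + 630 = 2646
ΣP(Q1 2008)Q(Q1 2008) = 17×126 + 2×315 = 2142 + 630 = 2772
link = 2646/2772 = 0.954545
Link Q2 2008→Q3 2008:
ΣP(Q3 2008)Q(Q2 2008) = 18×131 + 2×290 = 2358 + 580 = 2938
ΣP(Q2 2008)Q(Q2 2008) = 16×131 + 2×290 = 2096 + 580 = 2676
link = 2938/2676 = 1.097907
Link Q3 2008→Q4 2008:
ΣP(Q4 2008)Q(Q3 2008) = 16×117 + 2×343 = 1872 + 686 = 2558
ΣP(Q3 2008)Q(Q3 2008) = 18×117 + 2×343 = 2106 + 686 = 2792
link = 2558/2792 = 0.916189
Chained index = 100 × 0.954545 × 1.097907 × 0.916189 = 96.0168

96.02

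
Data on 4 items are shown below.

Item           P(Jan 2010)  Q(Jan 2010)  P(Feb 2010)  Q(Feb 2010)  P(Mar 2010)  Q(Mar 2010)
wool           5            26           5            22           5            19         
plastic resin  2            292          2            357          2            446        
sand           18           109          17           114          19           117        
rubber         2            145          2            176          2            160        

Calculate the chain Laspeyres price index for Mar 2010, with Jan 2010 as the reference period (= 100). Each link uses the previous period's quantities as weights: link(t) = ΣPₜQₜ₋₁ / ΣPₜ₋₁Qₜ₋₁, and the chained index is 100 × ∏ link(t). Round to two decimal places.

103.38

Link Jan 2010→Feb 2010:
ΣP(Feb 2010)Q(Jan 2010) = 5×26 + 2×292 + 17×109 + 2×145 = 130 + 584 + 1853 + 290 = 2857
ΣP(Jan 2010)Q(Jan 2010) = 5×26 + 2×292 + 18×109 + 2×145 = 130 + 584 + 1962 + 290 = 2966
link = 2857/2966 = 0.963250
Link Feb 2010→Mar 2010:
ΣP(Mar 2010)Q(Feb 2010) = 5×22 + 2×357 + 19×114 + 2×176 = 110 + 714 + 2166 + 352 = 3342
ΣP(Feb 2010)Q(Feb 2010) = 5×22 + 2×357 + 17×114 + 2×176 = 110 + 714 + 1938 + 352 = 3114
link = 3342/3114 = 1.073218
Chained index = 100 × 0.963250 × 1.073218 = 103.3777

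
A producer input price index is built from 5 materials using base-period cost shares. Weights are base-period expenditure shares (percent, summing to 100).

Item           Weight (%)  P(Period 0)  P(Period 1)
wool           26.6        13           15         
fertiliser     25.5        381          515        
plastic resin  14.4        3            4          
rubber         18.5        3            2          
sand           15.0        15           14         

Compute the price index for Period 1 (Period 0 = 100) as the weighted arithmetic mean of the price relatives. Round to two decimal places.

wool: 26.6 × (15/13) = 26.6 × 1.153846 = 30.6923
fertiliser: 25.5 × (515/381) = 25.5 × 1.351706 = 34.4685
plastic resin: 14.4 × (4/3) = 14.4 × 1.333333 = 19.2000
rubber: 18.5 × (2/3) = 18.5 × 0.666667 = 12.3333
sand: 15.0 × (14/15) = 15.0 × 0.933333 = 14.0000
Index = Σ wᵢ·(p₁ᵢ/p₀ᵢ) = 30.6923 + 34.4685 + 19.2000 + 12.3333 + 14.0000 = 110.6941

110.69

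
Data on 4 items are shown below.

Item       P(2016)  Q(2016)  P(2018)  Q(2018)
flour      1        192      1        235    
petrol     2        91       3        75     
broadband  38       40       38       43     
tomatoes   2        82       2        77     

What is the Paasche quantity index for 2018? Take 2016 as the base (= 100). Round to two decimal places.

104.61

Paasche quantity index uses current-period prices as weights.
ΣP(2018)·Q(2018) = 1×235 + 3×75 + 38×43 + 2×77 = 235 + 225 + 1634 + 154 = 2248
ΣP(2018)·Q(2016) = 1×192 + 3×91 + 38×40 + 2×82 = 192 + 273 + 1520 + 164 = 2149
Index = 2248 / 2149 × 100 = 104.6068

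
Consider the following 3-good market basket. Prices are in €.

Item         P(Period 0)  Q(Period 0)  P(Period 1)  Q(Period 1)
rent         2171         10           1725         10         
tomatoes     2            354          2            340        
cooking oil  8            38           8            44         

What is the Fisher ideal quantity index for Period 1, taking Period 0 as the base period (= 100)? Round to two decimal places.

100.10

Laspeyres component (base-period weights):
ΣP(Period 0)Q(Period 1) = 2171×10 + 2×340 + 8×44 = 21710 + 680 + 352 = 22742
ΣP(Period 0)Q(Period 0) = 2171×10 + 2×354 + 8×38 = 21710 + 708 + 304 = 22722
L = 22742 / 22722 × 100 = 100.0880
Paasche component (current-period weights):
ΣP(Period 1)Q(Period 1) = 1725×10 + 2×340 + 8×44 = 17250 + 680 + 352 = 18282
ΣP(Period 1)Q(Period 0) = 1725×10 + 2×354 + 8×38 = 17250 + 708 + 304 = 18262
P = 18282 / 18262 × 100 = 100.1095
Fisher = √(L × P) = √(100.0880 × 100.1095) = 100.0988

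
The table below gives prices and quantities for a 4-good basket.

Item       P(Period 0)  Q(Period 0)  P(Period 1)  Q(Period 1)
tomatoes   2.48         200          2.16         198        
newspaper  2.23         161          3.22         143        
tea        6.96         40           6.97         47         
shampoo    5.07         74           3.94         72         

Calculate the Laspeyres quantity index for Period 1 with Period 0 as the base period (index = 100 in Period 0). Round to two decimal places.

99.57

Laspeyres quantity index uses base-period prices as weights.
ΣP(Period 0)·Q(Period 1) = 2.48×198 + 2.23×143 + 6.96×47 + 5.07×72 = 491.04 + 318.89 + 327.12 + 365.04 = 1502.09
ΣP(Period 0)·Q(Period 0) = 2.48×200 + 2.23×161 + 6.96×40 + 5.07×74 = 496 + 359.03 + 278.4 + 375.18 = 1508.61
Index = 1502.09 / 1508.61 × 100 = 99.5678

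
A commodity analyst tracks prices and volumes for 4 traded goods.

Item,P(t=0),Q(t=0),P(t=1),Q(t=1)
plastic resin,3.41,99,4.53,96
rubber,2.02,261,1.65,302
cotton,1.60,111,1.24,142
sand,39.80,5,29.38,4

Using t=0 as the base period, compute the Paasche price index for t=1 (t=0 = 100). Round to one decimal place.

92.7

Paasche price index uses current-period quantities as weights.
ΣP(t=1)·Q(t=1) = 4.53×96 + 1.65×302 + 1.24×142 + 29.38×4 = 434.88 + 498.3 + 176.08 + 117.52 = 1226.78
ΣP(t=0)·Q(t=1) = 3.41×96 + 2.02×302 + 1.60×142 + 39.80×4 = 327.36 + 610.04 + 227.2 + 159.2 = 1323.8
Index = 1226.78 / 1323.8 × 100 = 92.6711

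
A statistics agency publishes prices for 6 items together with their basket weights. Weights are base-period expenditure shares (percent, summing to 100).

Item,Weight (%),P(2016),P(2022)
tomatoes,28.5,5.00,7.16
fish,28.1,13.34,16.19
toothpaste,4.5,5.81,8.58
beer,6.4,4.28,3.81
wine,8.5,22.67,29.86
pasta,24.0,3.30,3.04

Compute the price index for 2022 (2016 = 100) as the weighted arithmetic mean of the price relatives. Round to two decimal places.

120.56

tomatoes: 28.5 × (7.16/5.00) = 28.5 × 1.432000 = 40.8120
fish: 28.1 × (16.19/13.34) = 28.1 × 1.213643 = 34.1034
toothpaste: 4.5 × (8.58/5.81) = 4.5 × 1.476764 = 6.6454
beer: 6.4 × (3.81/4.28) = 6.4 × 0.890187 = 5.6972
wine: 8.5 × (29.86/22.67) = 8.5 × 1.317159 = 11.1959
pasta: 24.0 × (3.04/3.30) = 24.0 × 0.921212 = 22.1091
Index = Σ wᵢ·(p₁ᵢ/p₀ᵢ) = 40.8120 + 34.1034 + 6.6454 + 5.6972 + 11.1959 + 22.1091 = 120.5630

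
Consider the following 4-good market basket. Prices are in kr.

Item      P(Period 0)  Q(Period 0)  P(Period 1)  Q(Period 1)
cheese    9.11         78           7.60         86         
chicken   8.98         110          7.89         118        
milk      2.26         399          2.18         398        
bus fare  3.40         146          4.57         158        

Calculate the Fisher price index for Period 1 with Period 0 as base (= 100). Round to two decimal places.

Laspeyres component (base-period weights):
ΣP(Period 1)Q(Period 0) = 7.60×78 + 7.89×110 + 2.18×399 + 4.57×146 = 592.8 + 867.9 + 869.82 + 667.22 = 2997.74
ΣP(Period 0)Q(Period 0) = 9.11×78 + 8.98×110 + 2.26×399 + 3.40×146 = 710.58 + 987.8 + 901.74 + 496.4 = 3096.52
L = 2997.74 / 3096.52 × 100 = 96.8100
Paasche component (current-period weights):
ΣP(Period 1)Q(Period 1) = 7.60×86 + 7.89×118 + 2.18×398 + 4.57×158 = 653.6 + 931.02 + 867.64 + 722.06 = 3174.32
ΣP(Period 0)Q(Period 1) = 9.11×86 + 8.98×118 + 2.26×398 + 3.40×158 = 783.46 + 1059.64 + 899.48 + 537.2 = 3279.78
P = 3174.32 / 3279.78 × 100 = 96.7845
Fisher = √(L × P) = √(96.8100 × 96.7845) = 96.7973

96.80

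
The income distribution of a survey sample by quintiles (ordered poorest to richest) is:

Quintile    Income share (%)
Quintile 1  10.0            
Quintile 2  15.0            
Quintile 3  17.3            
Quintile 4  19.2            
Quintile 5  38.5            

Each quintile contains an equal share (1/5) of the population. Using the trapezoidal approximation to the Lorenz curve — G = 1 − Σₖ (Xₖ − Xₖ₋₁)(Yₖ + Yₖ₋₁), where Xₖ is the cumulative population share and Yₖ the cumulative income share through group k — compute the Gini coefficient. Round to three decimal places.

0.245

Cumulative income shares Yₖ: 0.1000, 0.2500, 0.4230, 0.6150, 1.0000
Σ (Xₖ−Xₖ₋₁)(Yₖ+Yₖ₋₁) = (1/5)(0.1000+0.0000) + (1/5)(0.2500+0.1000) + (1/5)(0.4230+0.2500) + (1/5)(0.6150+0.4230) + (1/5)(1.0000+0.6150)
  = 0.0200 + 0.0700 + 0.1346 + 0.2076 + 0.3230 = 0.7552
G = 1 − 0.7552 = 0.2448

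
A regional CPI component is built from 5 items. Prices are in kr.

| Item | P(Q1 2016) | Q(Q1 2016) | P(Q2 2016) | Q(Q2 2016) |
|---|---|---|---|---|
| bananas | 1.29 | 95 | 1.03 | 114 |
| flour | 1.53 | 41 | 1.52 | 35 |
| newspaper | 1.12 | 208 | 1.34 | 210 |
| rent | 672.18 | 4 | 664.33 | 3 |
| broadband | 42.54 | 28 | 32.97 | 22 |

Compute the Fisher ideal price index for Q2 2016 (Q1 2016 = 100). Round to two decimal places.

Laspeyres component (base-period weights):
ΣP(Q2 2016)Q(Q1 2016) = 1.03×95 + 1.52×41 + 1.34×208 + 664.33×4 + 32.97×28 = 97.85 + 62.32 + 278.72 + 2657.32 + 923.16 = 4019.37
ΣP(Q1 2016)Q(Q1 2016) = 1.29×95 + 1.53×41 + 1.12×208 + 672.18×4 + 42.54×28 = 122.55 + 62.73 + 232.96 + 2688.72 + 1191.12 = 4298.08
L = 4019.37 / 4298.08 × 100 = 93.5155
Paasche component (current-period weights):
ΣP(Q2 2016)Q(Q2 2016) = 1.03×114 + 1.52×35 + 1.34×210 + 664.33×3 + 32.97×22 = 117.42 + 53.2 + 281.4 + 1992.99 + 725.34 = 3170.35
ΣP(Q1 2016)Q(Q2 2016) = 1.29×114 + 1.53×35 + 1.12×210 + 672.18×3 + 42.54×22 = 147.06 + 53.55 + 235.2 + 2016.54 + 935.88 = 3388.23
P = 3170.35 / 3388.23 × 100 = 93.5695
Fisher = √(L × P) = √(93.5155 × 93.5695) = 93.5425

93.54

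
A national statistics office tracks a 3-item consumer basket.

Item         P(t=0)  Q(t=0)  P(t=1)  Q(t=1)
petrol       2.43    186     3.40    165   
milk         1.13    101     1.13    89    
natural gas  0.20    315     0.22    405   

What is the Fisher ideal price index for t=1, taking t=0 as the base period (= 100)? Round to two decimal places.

Laspeyres component (base-period weights):
ΣP(t=1)Q(t=0) = 3.40×186 + 1.13×101 + 0.22×315 = 632.4 + 114.13 + 69.3 = 815.83
ΣP(t=0)Q(t=0) = 2.43×186 + 1.13×101 + 0.20×315 = 451.98 + 114.13 + 63 = 629.11
L = 815.83 / 629.11 × 100 = 129.6800
Paasche component (current-period weights):
ΣP(t=1)Q(t=1) = 3.40×165 + 1.13×89 + 0.22×405 = 561 + 100.57 + 89.1 = 750.67
ΣP(t=0)Q(t=1) = 2.43×165 + 1.13×89 + 0.20×405 = 400.95 + 100.57 + 81 = 582.52
P = 750.67 / 582.52 × 100 = 128.8660
Fisher = √(L × P) = √(129.6800 × 128.8660) = 129.2724

129.27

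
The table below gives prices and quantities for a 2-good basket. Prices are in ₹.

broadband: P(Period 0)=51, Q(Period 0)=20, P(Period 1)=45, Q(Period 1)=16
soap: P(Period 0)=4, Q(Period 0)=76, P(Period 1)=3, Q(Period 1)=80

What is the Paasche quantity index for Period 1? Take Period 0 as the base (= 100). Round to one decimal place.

Paasche quantity index uses current-period prices as weights.
ΣP(Period 1)·Q(Period 1) = 45×16 + 3×80 = 720 + 240 = 960
ΣP(Period 1)·Q(Period 0) = 45×20 + 3×76 = 900 + 228 = 1128
Index = 960 / 1128 × 100 = 85.1064

85.1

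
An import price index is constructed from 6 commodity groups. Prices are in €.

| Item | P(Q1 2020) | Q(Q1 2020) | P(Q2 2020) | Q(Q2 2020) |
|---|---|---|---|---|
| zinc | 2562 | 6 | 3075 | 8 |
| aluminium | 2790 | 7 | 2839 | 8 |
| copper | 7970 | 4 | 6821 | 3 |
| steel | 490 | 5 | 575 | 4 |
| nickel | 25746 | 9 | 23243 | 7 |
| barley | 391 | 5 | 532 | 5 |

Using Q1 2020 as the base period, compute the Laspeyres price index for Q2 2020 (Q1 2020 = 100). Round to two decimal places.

92.55

Laspeyres price index uses base-period quantities as weights.
ΣP(Q2 2020)·Q(Q1 2020) = 3075×6 + 2839×7 + 6821×4 + 575×5 + 23243×9 + 532×5 = 18450 + 19873 + 27284 + 2875 + 209187 + 2660 = 280329
ΣP(Q1 2020)·Q(Q1 2020) = 2562×6 + 2790×7 + 7970×4 + 490×5 + 25746×9 + 391×5 = 15372 + 19530 + 31880 + 2450 + 231714 + 1955 = 302901
Index = 280329 / 302901 × 100 = 92.5481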